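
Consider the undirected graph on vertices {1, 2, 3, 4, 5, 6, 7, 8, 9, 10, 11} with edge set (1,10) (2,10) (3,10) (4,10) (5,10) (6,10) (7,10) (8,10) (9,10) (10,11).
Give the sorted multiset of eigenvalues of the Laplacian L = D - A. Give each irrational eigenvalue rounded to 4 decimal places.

Reading degrees in the order [1, 2, 3, 4, 5, 6, 7, 8, 9, 10, 11] gives [1, 1, 1, 1, 1, 1, 1, 1, 1, 10, 1]; set D = diag(1, 1, 1, 1, 1, 1, 1, 1, 1, 10, 1) and form L = D - A. Diagonalising L (or applying a numerical eigensolver to the 11x11 matrix) gives the spectrum above. There is one zero in the spectrum, matching the 1 component. By the matrix-tree theorem the graph has (1/11) * product of the nonzero eigenvalues = 1 spanning tree.

[0, 1, 1, 1, 1, 1, 1, 1, 1, 1, 11]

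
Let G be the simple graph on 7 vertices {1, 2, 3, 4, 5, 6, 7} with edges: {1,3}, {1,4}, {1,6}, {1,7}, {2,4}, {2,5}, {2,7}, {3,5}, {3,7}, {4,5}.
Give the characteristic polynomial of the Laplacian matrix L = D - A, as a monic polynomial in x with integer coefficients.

Reading degrees in the order [1, 2, 3, 4, 5, 6, 7] gives [4, 3, 3, 3, 3, 1, 3]; set D = diag(4, 3, 3, 3, 3, 1, 3) and form L = D - A. Computing det(xI - L) by cofactor expansion (or equivalently via sum-over-permutations) gives x^7 - 20x^6 + 159x^5 - 638x^4 + 1347x^3 - 1390x^2 + 525x. The coefficient of x^6 equals -trace(L) = -20, matching the sum of degrees. The eigenvalues sum to 20, which equals trace(L) = 2|E|.

x^7 - 20x^6 + 159x^5 - 638x^4 + 1347x^3 - 1390x^2 + 525x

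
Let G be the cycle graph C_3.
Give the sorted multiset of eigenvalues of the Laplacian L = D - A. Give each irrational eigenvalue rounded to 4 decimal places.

[0, 3, 3]

The graph has 3 vertices and degree multiset [2, 2, 2]; D is the diagonal matrix of degrees and L = D - A. L is symmetric positive semidefinite, so every eigenvalue is real and nonnegative. The single zero eigenvalue shows the graph is connected. The largest eigenvalue, 3, is at most the vertex count 3.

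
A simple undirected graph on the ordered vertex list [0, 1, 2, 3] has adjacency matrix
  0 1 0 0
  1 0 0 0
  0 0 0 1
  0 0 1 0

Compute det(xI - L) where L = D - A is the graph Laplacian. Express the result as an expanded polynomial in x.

With the vertex order [0, 1, 2, 3], the degrees are [1, 1, 1, 1], giving D = diag(1, 1, 1, 1) and L = D - A. The eigenvalues of L are [0, 0, 2, 2]; the characteristic polynomial is the product of (x - lambda_i), which multiplies out to x^4 - 4x^3 + 4x^2. The coefficient of x^3 equals -trace(L) = -4, matching the sum of degrees. The largest eigenvalue, 2, is at most the vertex count 4. The eigenvalues sum to 4, which equals trace(L) = 2|E|.

x^4 - 4x^3 + 4x^2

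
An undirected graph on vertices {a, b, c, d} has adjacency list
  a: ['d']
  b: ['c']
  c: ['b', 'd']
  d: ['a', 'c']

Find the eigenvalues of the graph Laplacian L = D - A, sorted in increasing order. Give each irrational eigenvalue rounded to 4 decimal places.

With the vertex order [a, b, c, d], the degrees are [1, 1, 2, 2], giving D = diag(1, 1, 2, 2) and L = D - A. Since every row of L sums to 0, the all-ones vector is in the kernel and 0 is an eigenvalue. The single zero eigenvalue shows the graph is connected. There is one zero in the spectrum, matching the 1 component. The eigenvalues sum to 6, which equals trace(L) = 2|E|.

[0, 0.5858, 2, 3.4142]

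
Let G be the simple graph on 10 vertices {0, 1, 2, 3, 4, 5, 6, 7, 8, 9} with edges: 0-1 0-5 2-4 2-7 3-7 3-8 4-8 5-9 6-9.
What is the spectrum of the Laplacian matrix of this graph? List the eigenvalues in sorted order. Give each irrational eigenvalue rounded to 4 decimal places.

Each diagonal entry of L is the vertex degree and each off-diagonal entry is -1 where an edge is present, 0 otherwise; in the order [0, 1, 2, 3, 4, 5, 6, 7, 8, 9] the diagonal is [2, 1, 2, 2, 2, 2, 1, 2, 2, 2]. L is symmetric positive semidefinite, so every eigenvalue is real and nonnegative. The 2 zero eigenvalues correspond to the 2 connected components.

[0, 0, 0.3820, 1.3820, 1.3820, 1.3820, 2.6180, 3.6180, 3.6180, 3.6180]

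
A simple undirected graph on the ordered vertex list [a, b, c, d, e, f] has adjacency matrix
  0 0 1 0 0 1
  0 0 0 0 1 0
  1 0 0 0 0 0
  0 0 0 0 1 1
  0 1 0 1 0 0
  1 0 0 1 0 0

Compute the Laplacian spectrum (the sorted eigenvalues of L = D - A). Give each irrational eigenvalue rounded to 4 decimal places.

Reading degrees in the order [a, b, c, d, e, f] gives [2, 1, 1, 2, 2, 2]; set D = diag(2, 1, 1, 2, 2, 2) and form L = D - A. The multiplicity of 0 as a Laplacian eigenvalue equals the number of connected components. The largest eigenvalue, 3.7321, is at most the vertex count 6. By the matrix-tree theorem the graph has (1/6) * product of the nonzero eigenvalues = 1 spanning tree.

[0, 0.2679, 1, 2, 3, 3.7321]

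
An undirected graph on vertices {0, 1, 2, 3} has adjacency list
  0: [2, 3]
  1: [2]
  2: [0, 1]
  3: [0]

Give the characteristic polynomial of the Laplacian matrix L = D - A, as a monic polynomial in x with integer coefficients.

x^4 - 6x^3 + 10x^2 - 4x

With the vertex order [0, 1, 2, 3], the degrees are [2, 1, 2, 1], giving D = diag(2, 1, 2, 1) and L = D - A. Computing det(xI - L) by cofactor expansion (or equivalently via sum-over-permutations) gives x^4 - 6x^3 + 10x^2 - 4x. Since p(0) = det(-L) = 0, x divides p(x).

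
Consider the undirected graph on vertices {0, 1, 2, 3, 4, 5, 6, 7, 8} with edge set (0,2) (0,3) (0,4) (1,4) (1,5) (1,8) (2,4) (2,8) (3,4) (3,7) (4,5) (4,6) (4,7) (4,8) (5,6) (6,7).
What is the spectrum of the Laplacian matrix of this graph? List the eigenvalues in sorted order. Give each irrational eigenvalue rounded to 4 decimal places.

Reading degrees in the order [0, 1, 2, 3, 4, 5, 6, 7, 8] gives [3, 3, 3, 3, 8, 3, 3, 3, 3]; set D = diag(3, 3, 3, 3, 8, 3, 3, 3, 3) and form L = D - A. Diagonalising L (or applying a numerical eigensolver to the 9x9 matrix) gives the spectrum above.

[0, 1.5858, 1.5858, 3, 3, 4.4142, 4.4142, 5, 9]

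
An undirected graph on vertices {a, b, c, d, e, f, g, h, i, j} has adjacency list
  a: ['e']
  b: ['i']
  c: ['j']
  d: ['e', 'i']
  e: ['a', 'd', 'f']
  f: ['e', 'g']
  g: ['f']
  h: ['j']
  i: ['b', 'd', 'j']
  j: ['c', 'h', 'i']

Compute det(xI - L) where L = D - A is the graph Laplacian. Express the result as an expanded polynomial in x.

Reading degrees in the order [a, b, c, d, e, f, g, h, i, j] gives [1, 1, 1, 2, 3, 2, 1, 1, 3, 3]; set D = diag(1, 1, 1, 2, 3, 2, 1, 1, 3, 3) and form L = D - A. Computing det(xI - L) by cofactor expansion (or equivalently via sum-over-permutations) gives x^10 - 18x^9 + 133x^8 - 524x^7 + 1200x^6 - 1638x^5 + 1317x^4 - 592x^3 + 131x^2 - 10x. The constant term is 0 because L is singular (the all-ones vector lies in its kernel). By the matrix-tree theorem the graph has (1/10) * product of the nonzero eigenvalues = 1 spanning tree.

x^10 - 18x^9 + 133x^8 - 524x^7 + 1200x^6 - 1638x^5 + 1317x^4 - 592x^3 + 131x^2 - 10x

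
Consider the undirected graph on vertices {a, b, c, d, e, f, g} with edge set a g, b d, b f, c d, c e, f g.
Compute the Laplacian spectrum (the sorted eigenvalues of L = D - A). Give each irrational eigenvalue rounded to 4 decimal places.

[0, 0.1981, 0.7530, 1.5550, 2.4450, 3.2470, 3.8019]

Reading degrees in the order [a, b, c, d, e, f, g] gives [1, 2, 2, 2, 1, 2, 2]; set D = diag(1, 2, 2, 2, 1, 2, 2) and form L = D - A. Diagonalising L (or applying a numerical eigensolver to the 7x7 matrix) gives the spectrum above. The largest eigenvalue, 3.8019, is at most the vertex count 7. There is one zero in the spectrum, matching the 1 component.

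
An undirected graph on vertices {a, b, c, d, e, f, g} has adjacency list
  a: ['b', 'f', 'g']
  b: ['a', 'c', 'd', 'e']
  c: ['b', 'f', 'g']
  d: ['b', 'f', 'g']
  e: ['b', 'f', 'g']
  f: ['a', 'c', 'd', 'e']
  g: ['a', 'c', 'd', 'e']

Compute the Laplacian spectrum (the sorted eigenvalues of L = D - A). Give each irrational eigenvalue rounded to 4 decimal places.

With the vertex order [a, b, c, d, e, f, g], the degrees are [3, 4, 3, 3, 3, 4, 4], giving D = diag(3, 4, 3, 3, 3, 4, 4) and L = D - A. The multiplicity of 0 as a Laplacian eigenvalue equals the number of connected components. There is one zero in the spectrum, matching the 1 component.

[0, 3, 3, 3, 4, 4, 7]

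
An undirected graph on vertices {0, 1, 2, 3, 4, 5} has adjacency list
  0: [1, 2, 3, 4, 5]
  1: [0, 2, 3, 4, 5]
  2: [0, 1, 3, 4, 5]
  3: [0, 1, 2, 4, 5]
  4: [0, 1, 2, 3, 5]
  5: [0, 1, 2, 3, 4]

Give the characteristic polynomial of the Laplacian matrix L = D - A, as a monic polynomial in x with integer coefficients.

x^6 - 30x^5 + 360x^4 - 2160x^3 + 6480x^2 - 7776x

With the vertex order [0, 1, 2, 3, 4, 5], the degrees are [5, 5, 5, 5, 5, 5], giving D = diag(5, 5, 5, 5, 5, 5) and L = D - A. The eigenvalues of L are [0, 6, 6, 6, 6, 6]; the characteristic polynomial is the product of (x - lambda_i), which multiplies out to x^6 - 30x^5 + 360x^4 - 2160x^3 + 6480x^2 - 7776x. The coefficient of x^5 equals -trace(L) = -30, matching the sum of degrees. The largest eigenvalue, 6, is at most the vertex count 6. There is one zero in the spectrum, matching the 1 component.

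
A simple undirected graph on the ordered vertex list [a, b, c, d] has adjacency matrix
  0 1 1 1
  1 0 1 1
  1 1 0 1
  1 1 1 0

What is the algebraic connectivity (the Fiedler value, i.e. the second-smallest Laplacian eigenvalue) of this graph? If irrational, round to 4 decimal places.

With the vertex order [a, b, c, d], the degrees are [3, 3, 3, 3], giving D = diag(3, 3, 3, 3) and L = D - A. The smallest Laplacian eigenvalue is always 0. The next one, lambda_2 = 4, measures how hard the graph is to disconnect: larger values mean better connectivity.

4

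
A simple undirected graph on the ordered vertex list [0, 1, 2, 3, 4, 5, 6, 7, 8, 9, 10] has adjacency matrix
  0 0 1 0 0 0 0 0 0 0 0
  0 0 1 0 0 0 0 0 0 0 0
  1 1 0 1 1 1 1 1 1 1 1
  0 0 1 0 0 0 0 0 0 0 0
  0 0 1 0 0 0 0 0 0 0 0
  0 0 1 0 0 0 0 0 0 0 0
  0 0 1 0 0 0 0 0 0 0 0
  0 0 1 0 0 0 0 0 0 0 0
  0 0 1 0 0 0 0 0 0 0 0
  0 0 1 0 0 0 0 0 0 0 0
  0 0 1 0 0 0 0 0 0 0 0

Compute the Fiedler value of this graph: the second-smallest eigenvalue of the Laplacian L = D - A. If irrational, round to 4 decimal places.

1

Reading degrees in the order [0, 1, 2, 3, 4, 5, 6, 7, 8, 9, 10] gives [1, 1, 10, 1, 1, 1, 1, 1, 1, 1, 1]; set D = diag(1, 1, 10, 1, 1, 1, 1, 1, 1, 1, 1) and form L = D - A. The sorted Laplacian eigenvalues are [0, 1, 1, 1, 1, 1, 1, 1, 1, 1, 11]; the algebraic connectivity is the second entry, 1. The eigenvalues sum to 20, which equals trace(L) = 2|E|.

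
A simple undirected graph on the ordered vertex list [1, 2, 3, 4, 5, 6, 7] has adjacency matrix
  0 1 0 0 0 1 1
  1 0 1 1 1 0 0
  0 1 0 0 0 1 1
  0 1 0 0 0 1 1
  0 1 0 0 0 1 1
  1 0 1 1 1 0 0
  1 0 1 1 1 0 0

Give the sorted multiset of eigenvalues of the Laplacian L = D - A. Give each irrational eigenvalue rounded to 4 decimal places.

Reading degrees in the order [1, 2, 3, 4, 5, 6, 7] gives [3, 4, 3, 3, 3, 4, 4]; set D = diag(3, 4, 3, 3, 3, 4, 4) and form L = D - A. The multiplicity of 0 as a Laplacian eigenvalue equals the number of connected components. The eigenvalues sum to 24, which equals trace(L) = 2|E|.

[0, 3, 3, 3, 4, 4, 7]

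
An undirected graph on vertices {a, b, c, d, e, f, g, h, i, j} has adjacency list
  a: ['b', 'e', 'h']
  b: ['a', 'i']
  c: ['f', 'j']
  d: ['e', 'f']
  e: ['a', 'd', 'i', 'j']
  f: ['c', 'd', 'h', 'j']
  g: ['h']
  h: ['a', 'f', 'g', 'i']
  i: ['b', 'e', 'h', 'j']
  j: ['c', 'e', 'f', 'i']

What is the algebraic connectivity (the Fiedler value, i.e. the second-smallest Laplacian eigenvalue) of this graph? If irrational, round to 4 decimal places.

Reading degrees in the order [a, b, c, d, e, f, g, h, i, j] gives [3, 2, 2, 2, 4, 4, 1, 4, 4, 4]; set D = diag(3, 2, 2, 2, 4, 4, 1, 4, 4, 4) and form L = D - A. The sorted Laplacian eigenvalues are [0, 0.7577, 1.0787, 1.6959, 2.8482, 3.1184, 3.6123, 4.7001, 5.8417, 6.3470]; the algebraic connectivity is the second entry, 0.7577. The largest eigenvalue, 6.3470, is at most the vertex count 10.

0.7577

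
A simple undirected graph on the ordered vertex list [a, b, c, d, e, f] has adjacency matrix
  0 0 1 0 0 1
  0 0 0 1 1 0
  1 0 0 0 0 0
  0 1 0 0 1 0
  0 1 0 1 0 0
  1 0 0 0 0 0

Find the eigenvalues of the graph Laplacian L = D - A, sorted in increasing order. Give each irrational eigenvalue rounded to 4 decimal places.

Reading degrees in the order [a, b, c, d, e, f] gives [2, 2, 1, 2, 2, 1]; set D = diag(2, 2, 1, 2, 2, 1) and form L = D - A. The multiplicity of 0 as a Laplacian eigenvalue equals the number of connected components. The 2 zero eigenvalues correspond to the 2 connected components. The largest eigenvalue, 3, is at most the vertex count 6.

[0, 0, 1, 3, 3, 3]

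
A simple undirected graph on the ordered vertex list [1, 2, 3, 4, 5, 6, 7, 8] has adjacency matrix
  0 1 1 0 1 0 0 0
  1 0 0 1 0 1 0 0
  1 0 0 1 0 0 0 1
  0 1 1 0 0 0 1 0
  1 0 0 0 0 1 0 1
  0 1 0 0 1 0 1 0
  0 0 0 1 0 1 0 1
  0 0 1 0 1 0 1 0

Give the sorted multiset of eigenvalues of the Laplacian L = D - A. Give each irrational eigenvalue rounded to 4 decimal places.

With the vertex order [1, 2, 3, 4, 5, 6, 7, 8], the degrees are [3, 3, 3, 3, 3, 3, 3, 3], giving D = diag(3, 3, 3, 3, 3, 3, 3, 3) and L = D - A. Since every row of L sums to 0, the all-ones vector is in the kernel and 0 is an eigenvalue. The single zero eigenvalue shows the graph is connected. There is one zero in the spectrum, matching the 1 component.

[0, 2, 2, 2, 4, 4, 4, 6]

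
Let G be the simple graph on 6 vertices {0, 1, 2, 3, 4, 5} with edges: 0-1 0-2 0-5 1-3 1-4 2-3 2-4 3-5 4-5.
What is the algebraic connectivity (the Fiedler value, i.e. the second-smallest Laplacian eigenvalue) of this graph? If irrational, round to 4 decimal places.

Each diagonal entry of L is the vertex degree and each off-diagonal entry is -1 where an edge is present, 0 otherwise; in the order [0, 1, 2, 3, 4, 5] the diagonal is [3, 3, 3, 3, 3, 3]. The smallest Laplacian eigenvalue is always 0. The next one, lambda_2 = 3, measures how hard the graph is to disconnect: larger values mean better connectivity. The largest eigenvalue, 6, is at most the vertex count 6.

3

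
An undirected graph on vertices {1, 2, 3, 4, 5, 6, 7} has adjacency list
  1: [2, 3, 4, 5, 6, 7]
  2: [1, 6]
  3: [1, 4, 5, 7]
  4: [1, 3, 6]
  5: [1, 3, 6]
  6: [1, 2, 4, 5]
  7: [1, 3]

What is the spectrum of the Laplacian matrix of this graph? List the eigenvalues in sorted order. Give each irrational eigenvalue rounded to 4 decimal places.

Each diagonal entry of L is the vertex degree and each off-diagonal entry is -1 where an edge is present, 0 otherwise; in the order [1, 2, 3, 4, 5, 6, 7] the diagonal is [6, 2, 4, 3, 3, 4, 2]. L is symmetric positive semidefinite, so every eigenvalue is real and nonnegative. The eigenvalues sum to 24, which equals trace(L) = 2|E|. There is one zero in the spectrum, matching the 1 component.

[0, 1.5858, 2.2679, 3, 4.4142, 5.7321, 7]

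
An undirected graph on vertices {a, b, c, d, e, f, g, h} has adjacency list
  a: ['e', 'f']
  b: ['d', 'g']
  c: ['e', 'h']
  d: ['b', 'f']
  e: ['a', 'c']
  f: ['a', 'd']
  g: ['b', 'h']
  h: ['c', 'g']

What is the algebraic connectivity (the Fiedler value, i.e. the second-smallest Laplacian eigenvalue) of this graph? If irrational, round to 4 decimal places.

0.5858

With the vertex order [a, b, c, d, e, f, g, h], the degrees are [2, 2, 2, 2, 2, 2, 2, 2], giving D = diag(2, 2, 2, 2, 2, 2, 2, 2) and L = D - A. The sorted Laplacian eigenvalues are [0, 0.5858, 0.5858, 2, 2, 3.4142, 3.4142, 4]; the algebraic connectivity is the second entry, 0.5858. The eigenvalues sum to 16, which equals trace(L) = 2|E|.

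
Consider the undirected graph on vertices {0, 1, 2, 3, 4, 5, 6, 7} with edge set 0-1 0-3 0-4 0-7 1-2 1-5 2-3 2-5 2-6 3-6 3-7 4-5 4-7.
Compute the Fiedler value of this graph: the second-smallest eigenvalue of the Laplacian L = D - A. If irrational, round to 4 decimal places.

1.3937

With the vertex order [0, 1, 2, 3, 4, 5, 6, 7], the degrees are [4, 3, 4, 4, 3, 3, 2, 3], giving D = diag(4, 3, 4, 4, 3, 3, 2, 3) and L = D - A. Computing the eigenvalues of L and sorting gives [0, 1.3937, 1.8095, 3.0499, 4, 4.6661, 5.1422, 5.9386]. The Fiedler value lambda_2 = 1.3937 is strictly positive, so the graph is connected. By the matrix-tree theorem the graph has (1/8) * product of the nonzero eigenvalues = 548 spanning trees.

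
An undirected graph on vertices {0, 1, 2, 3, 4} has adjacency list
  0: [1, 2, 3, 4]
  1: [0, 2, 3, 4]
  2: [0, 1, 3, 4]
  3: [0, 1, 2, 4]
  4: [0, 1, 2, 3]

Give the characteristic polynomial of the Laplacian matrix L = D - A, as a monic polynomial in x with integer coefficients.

x^5 - 20x^4 + 150x^3 - 500x^2 + 625x

With the vertex order [0, 1, 2, 3, 4], the degrees are [4, 4, 4, 4, 4], giving D = diag(4, 4, 4, 4, 4) and L = D - A. The eigenvalues of L are [0, 5, 5, 5, 5]; the characteristic polynomial is the product of (x - lambda_i), which multiplies out to x^5 - 20x^4 + 150x^3 - 500x^2 + 625x. Since p(0) = det(-L) = 0, x divides p(x). There is one zero in the spectrum, matching the 1 component.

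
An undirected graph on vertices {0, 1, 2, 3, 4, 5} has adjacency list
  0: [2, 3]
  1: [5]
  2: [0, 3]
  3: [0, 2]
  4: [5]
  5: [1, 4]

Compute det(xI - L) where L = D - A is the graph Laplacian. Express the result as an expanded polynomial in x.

x^6 - 10x^5 + 36x^4 - 54x^3 + 27x^2

Each diagonal entry of L is the vertex degree and each off-diagonal entry is -1 where an edge is present, 0 otherwise; in the order [0, 1, 2, 3, 4, 5] the diagonal is [2, 1, 2, 2, 1, 2]. The eigenvalues of L are [0, 0, 1, 3, 3, 3]; the characteristic polynomial is the product of (x - lambda_i), which multiplies out to x^6 - 10x^5 + 36x^4 - 54x^3 + 27x^2. The constant term is 0 because L is singular (the all-ones vector lies in its kernel). The eigenvalues sum to 10, which equals trace(L) = 2|E|. The largest eigenvalue, 3, is at most the vertex count 6.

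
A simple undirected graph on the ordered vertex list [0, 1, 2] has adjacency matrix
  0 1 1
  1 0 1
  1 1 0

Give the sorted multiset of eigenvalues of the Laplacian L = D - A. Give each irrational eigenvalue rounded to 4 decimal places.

Each diagonal entry of L is the vertex degree and each off-diagonal entry is -1 where an edge is present, 0 otherwise; in the order [0, 1, 2] the diagonal is [2, 2, 2]. The multiplicity of 0 as a Laplacian eigenvalue equals the number of connected components. The single zero eigenvalue shows the graph is connected. The largest eigenvalue, 3, is at most the vertex count 3.

[0, 3, 3]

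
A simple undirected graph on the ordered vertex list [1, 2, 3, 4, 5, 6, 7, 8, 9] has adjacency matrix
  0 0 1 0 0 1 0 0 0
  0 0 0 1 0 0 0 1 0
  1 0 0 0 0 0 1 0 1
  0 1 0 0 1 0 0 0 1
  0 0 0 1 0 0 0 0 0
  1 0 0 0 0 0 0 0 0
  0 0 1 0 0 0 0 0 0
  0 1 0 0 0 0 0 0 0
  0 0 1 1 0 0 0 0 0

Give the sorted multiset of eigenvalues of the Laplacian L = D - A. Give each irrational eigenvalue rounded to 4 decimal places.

[0, 0.1729, 0.5587, 0.6617, 1.4331, 2.2091, 2.4851, 3.9563, 4.5231]

With the vertex order [1, 2, 3, 4, 5, 6, 7, 8, 9], the degrees are [2, 2, 3, 3, 1, 1, 1, 1, 2], giving D = diag(2, 2, 3, 3, 1, 1, 1, 1, 2) and L = D - A. L is symmetric positive semidefinite, so every eigenvalue is real and nonnegative. The largest eigenvalue, 4.5231, is at most the vertex count 9. The eigenvalues sum to 16, which equals trace(L) = 2|E|.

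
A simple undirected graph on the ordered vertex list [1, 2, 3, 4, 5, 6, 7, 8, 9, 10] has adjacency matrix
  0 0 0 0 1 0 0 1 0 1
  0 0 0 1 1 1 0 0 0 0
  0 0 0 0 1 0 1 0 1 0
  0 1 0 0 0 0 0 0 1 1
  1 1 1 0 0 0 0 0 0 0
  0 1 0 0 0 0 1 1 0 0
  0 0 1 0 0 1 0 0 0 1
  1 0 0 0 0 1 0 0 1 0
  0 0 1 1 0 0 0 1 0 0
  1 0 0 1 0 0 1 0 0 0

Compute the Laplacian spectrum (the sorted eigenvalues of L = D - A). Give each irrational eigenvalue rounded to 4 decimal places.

[0, 2, 2, 2, 2, 2, 5, 5, 5, 5]

Reading degrees in the order [1, 2, 3, 4, 5, 6, 7, 8, 9, 10] gives [3, 3, 3, 3, 3, 3, 3, 3, 3, 3]; set D = diag(3, 3, 3, 3, 3, 3, 3, 3, 3, 3) and form L = D - A. Diagonalising L (or applying a numerical eigensolver to the 10x10 matrix) gives the spectrum above. By the matrix-tree theorem the graph has (1/10) * product of the nonzero eigenvalues = 2000 spanning trees. There is one zero in the spectrum, matching the 1 component.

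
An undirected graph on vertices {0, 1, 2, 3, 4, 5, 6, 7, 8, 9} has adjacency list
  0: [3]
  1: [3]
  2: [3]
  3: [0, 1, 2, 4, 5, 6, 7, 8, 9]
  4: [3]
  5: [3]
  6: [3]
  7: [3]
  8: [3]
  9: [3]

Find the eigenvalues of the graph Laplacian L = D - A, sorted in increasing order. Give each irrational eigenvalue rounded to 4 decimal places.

[0, 1, 1, 1, 1, 1, 1, 1, 1, 10]

Each diagonal entry of L is the vertex degree and each off-diagonal entry is -1 where an edge is present, 0 otherwise; in the order [0, 1, 2, 3, 4, 5, 6, 7, 8, 9] the diagonal is [1, 1, 1, 9, 1, 1, 1, 1, 1, 1]. Since every row of L sums to 0, the all-ones vector is in the kernel and 0 is an eigenvalue. The largest eigenvalue, 10, is at most the vertex count 10.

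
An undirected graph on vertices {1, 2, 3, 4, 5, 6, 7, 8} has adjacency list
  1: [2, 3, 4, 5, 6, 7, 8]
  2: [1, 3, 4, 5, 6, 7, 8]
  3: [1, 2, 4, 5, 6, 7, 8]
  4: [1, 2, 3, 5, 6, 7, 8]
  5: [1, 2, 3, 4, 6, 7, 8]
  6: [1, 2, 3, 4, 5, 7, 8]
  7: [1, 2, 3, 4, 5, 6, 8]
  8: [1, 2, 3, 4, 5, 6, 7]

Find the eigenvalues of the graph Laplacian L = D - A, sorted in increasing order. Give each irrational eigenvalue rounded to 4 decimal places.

Reading degrees in the order [1, 2, 3, 4, 5, 6, 7, 8] gives [7, 7, 7, 7, 7, 7, 7, 7]; set D = diag(7, 7, 7, 7, 7, 7, 7, 7) and form L = D - A. Diagonalising L (or applying a numerical eigensolver to the 8x8 matrix) gives the spectrum above. The single zero eigenvalue shows the graph is connected. There is one zero in the spectrum, matching the 1 component.

[0, 8, 8, 8, 8, 8, 8, 8]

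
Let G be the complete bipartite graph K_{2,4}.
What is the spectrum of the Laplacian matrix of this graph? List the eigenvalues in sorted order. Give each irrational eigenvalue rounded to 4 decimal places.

The graph has 6 vertices and degree multiset [4, 4, 2, 2, 2, 2]; D is the diagonal matrix of degrees and L = D - A. L is symmetric positive semidefinite, so every eigenvalue is real and nonnegative.

[0, 2, 2, 2, 4, 6]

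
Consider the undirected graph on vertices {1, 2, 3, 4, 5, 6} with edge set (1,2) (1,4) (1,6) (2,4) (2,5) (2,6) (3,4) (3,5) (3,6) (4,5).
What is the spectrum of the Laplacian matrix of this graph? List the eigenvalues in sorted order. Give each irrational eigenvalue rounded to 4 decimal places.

[0, 2.2679, 3, 4, 5, 5.7321]

Each diagonal entry of L is the vertex degree and each off-diagonal entry is -1 where an edge is present, 0 otherwise; in the order [1, 2, 3, 4, 5, 6] the diagonal is [3, 4, 3, 4, 3, 3]. L is symmetric positive semidefinite, so every eigenvalue is real and nonnegative. The single zero eigenvalue shows the graph is connected.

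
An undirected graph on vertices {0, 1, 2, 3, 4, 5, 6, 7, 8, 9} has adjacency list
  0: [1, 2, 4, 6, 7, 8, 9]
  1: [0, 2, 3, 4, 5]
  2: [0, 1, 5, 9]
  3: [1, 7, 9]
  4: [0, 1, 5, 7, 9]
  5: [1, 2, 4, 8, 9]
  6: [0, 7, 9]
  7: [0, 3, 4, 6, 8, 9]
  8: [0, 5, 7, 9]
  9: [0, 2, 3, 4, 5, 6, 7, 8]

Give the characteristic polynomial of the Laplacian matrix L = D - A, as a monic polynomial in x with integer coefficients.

x^10 - 50x^9 + 1088x^8 - 13512x^7 + 105463x^6 - 536104x^5 + 1773724x^4 - 3681200x^3 + 4347219x^2 - 2225410x

With the vertex order [0, 1, 2, 3, 4, 5, 6, 7, 8, 9], the degrees are [7, 5, 4, 3, 5, 5, 3, 6, 4, 8], giving D = diag(7, 5, 4, 3, 5, 5, 3, 6, 4, 8) and L = D - A. L has integer entries, so p(x) = det(xI - L) has integer coefficients. Expanding the determinant yields x^10 - 50x^9 + 1088x^8 - 13512x^7 + 105463x^6 - 536104x^5 + 1773724x^4 - 3681200x^3 + 4347219x^2 - 2225410x. The coefficient of x^9 equals -trace(L) = -50, matching the sum of degrees. By the matrix-tree theorem the graph has (1/10) * product of the nonzero eigenvalues = 222541 spanning trees.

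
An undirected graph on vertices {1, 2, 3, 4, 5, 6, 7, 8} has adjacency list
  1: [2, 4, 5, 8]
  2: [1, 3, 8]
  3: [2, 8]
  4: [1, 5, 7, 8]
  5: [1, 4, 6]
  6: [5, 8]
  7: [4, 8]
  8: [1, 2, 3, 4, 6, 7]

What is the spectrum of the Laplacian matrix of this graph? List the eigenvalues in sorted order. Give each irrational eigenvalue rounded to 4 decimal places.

[0, 1.2866, 1.6385, 2.4790, 3.4057, 4.6255, 5.3920, 7.1726]

Each diagonal entry of L is the vertex degree and each off-diagonal entry is -1 where an edge is present, 0 otherwise; in the order [1, 2, 3, 4, 5, 6, 7, 8] the diagonal is [4, 3, 2, 4, 3, 2, 2, 6]. L is symmetric positive semidefinite, so every eigenvalue is real and nonnegative. By the matrix-tree theorem the graph has (1/8) * product of the nonzero eigenvalues = 398 spanning trees.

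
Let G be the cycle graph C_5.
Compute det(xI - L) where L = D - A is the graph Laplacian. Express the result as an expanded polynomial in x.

x^5 - 10x^4 + 35x^3 - 50x^2 + 25x

The graph has 5 vertices and degree multiset [2, 2, 2, 2, 2]; D is the diagonal matrix of degrees and L = D - A. L has integer entries, so p(x) = det(xI - L) has integer coefficients. Expanding the determinant yields x^5 - 10x^4 + 35x^3 - 50x^2 + 25x. The coefficient of x^4 equals -trace(L) = -10, matching the sum of degrees. There is one zero in the spectrum, matching the 1 component.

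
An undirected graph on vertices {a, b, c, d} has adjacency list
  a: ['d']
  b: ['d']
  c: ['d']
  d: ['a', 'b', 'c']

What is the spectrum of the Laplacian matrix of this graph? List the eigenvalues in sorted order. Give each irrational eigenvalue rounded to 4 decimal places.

[0, 1, 1, 4]

Reading degrees in the order [a, b, c, d] gives [1, 1, 1, 3]; set D = diag(1, 1, 1, 3) and form L = D - A. Diagonalising L (or applying a numerical eigensolver to the 4x4 matrix) gives the spectrum above. The eigenvalues sum to 6, which equals trace(L) = 2|E|. The largest eigenvalue, 4, is at most the vertex count 4.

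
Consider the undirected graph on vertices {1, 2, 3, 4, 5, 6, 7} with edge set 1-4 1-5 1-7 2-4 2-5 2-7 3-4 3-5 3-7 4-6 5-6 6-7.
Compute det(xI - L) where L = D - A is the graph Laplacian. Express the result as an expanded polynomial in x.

x^7 - 24x^6 + 234x^5 - 1192x^4 + 3357x^3 - 4968x^2 + 3024x

With the vertex order [1, 2, 3, 4, 5, 6, 7], the degrees are [3, 3, 3, 4, 4, 3, 4], giving D = diag(3, 3, 3, 4, 4, 3, 4) and L = D - A. The eigenvalues of L are [0, 3, 3, 3, 4, 4, 7]; the characteristic polynomial is the product of (x - lambda_i), which multiplies out to x^7 - 24x^6 + 234x^5 - 1192x^4 + 3357x^3 - 4968x^2 + 3024x. The coefficient of x^6 equals -trace(L) = -24, matching the sum of degrees. The largest eigenvalue, 7, is at most the vertex count 7.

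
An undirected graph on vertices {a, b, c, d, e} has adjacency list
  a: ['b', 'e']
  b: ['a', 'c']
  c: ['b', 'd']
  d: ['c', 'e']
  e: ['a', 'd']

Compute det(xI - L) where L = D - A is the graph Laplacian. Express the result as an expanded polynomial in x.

x^5 - 10x^4 + 35x^3 - 50x^2 + 25x

Reading degrees in the order [a, b, c, d, e] gives [2, 2, 2, 2, 2]; set D = diag(2, 2, 2, 2, 2) and form L = D - A. Computing det(xI - L) by cofactor expansion (or equivalently via sum-over-permutations) gives x^5 - 10x^4 + 35x^3 - 50x^2 + 25x. The coefficient of x^4 equals -trace(L) = -10, matching the sum of degrees. By the matrix-tree theorem the graph has (1/5) * product of the nonzero eigenvalues = 5 spanning trees.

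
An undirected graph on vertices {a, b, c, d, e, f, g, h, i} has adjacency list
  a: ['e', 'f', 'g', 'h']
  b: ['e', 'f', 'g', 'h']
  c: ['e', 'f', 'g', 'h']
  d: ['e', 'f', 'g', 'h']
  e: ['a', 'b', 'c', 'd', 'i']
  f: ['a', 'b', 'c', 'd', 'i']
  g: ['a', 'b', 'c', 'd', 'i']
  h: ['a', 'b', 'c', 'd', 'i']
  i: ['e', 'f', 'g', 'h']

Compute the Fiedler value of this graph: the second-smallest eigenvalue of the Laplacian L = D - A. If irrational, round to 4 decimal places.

With the vertex order [a, b, c, d, e, f, g, h, i], the degrees are [4, 4, 4, 4, 5, 5, 5, 5, 4], giving D = diag(4, 4, 4, 4, 5, 5, 5, 5, 4) and L = D - A. The sorted Laplacian eigenvalues are [0, 4, 4, 4, 4, 5, 5, 5, 9]; the algebraic connectivity is the second entry, 4. The largest eigenvalue, 9, is at most the vertex count 9.

4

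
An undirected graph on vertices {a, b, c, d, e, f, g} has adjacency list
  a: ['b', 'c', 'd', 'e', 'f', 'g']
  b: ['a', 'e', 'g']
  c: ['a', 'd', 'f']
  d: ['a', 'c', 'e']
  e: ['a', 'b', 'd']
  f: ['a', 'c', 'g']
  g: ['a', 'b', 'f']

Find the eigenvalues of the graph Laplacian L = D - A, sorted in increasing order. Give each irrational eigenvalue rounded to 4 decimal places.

Each diagonal entry of L is the vertex degree and each off-diagonal entry is -1 where an edge is present, 0 otherwise; in the order [a, b, c, d, e, f, g] the diagonal is [6, 3, 3, 3, 3, 3, 3]. The multiplicity of 0 as a Laplacian eigenvalue equals the number of connected components. By the matrix-tree theorem the graph has (1/7) * product of the nonzero eigenvalues = 320 spanning trees. The largest eigenvalue, 7, is at most the vertex count 7.

[0, 2, 2, 4, 4, 5, 7]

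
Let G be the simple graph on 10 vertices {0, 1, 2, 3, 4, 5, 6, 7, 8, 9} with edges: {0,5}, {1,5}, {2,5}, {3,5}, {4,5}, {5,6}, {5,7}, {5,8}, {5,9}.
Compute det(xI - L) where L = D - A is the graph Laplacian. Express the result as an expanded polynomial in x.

Reading degrees in the order [0, 1, 2, 3, 4, 5, 6, 7, 8, 9] gives [1, 1, 1, 1, 1, 9, 1, 1, 1, 1]; set D = diag(1, 1, 1, 1, 1, 9, 1, 1, 1, 1) and form L = D - A. L has integer entries, so p(x) = det(xI - L) has integer coefficients. Expanding the determinant yields x^10 - 18x^9 + 108x^8 - 336x^7 + 630x^6 - 756x^5 + 588x^4 - 288x^3 + 81x^2 - 10x. Since p(0) = det(-L) = 0, x divides p(x).

x^10 - 18x^9 + 108x^8 - 336x^7 + 630x^6 - 756x^5 + 588x^4 - 288x^3 + 81x^2 - 10x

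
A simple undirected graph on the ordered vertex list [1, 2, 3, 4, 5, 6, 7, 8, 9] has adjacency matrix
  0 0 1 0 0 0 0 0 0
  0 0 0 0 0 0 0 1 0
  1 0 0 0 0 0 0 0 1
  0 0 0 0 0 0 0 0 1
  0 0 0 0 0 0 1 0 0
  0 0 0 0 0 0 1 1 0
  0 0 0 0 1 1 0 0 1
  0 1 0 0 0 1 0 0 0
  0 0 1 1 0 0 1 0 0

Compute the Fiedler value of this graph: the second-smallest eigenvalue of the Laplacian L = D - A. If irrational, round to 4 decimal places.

0.1862

With the vertex order [1, 2, 3, 4, 5, 6, 7, 8, 9], the degrees are [1, 1, 2, 1, 1, 2, 3, 2, 3], giving D = diag(1, 1, 2, 1, 1, 2, 3, 2, 3) and L = D - A. Computing the eigenvalues of L and sorting gives [0, 0.1862, 0.4822, 0.7043, 1.4073, 2.1338, 2.8532, 3.5372, 4.6958]. The Fiedler value lambda_2 = 0.1862 is strictly positive, so the graph is connected. There is one zero in the spectrum, matching the 1 component.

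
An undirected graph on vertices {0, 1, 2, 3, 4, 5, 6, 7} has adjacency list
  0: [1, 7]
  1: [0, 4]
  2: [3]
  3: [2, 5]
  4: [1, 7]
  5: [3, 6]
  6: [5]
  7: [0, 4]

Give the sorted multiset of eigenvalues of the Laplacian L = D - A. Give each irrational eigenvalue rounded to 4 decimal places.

With the vertex order [0, 1, 2, 3, 4, 5, 6, 7], the degrees are [2, 2, 1, 2, 2, 2, 1, 2], giving D = diag(2, 2, 1, 2, 2, 2, 1, 2) and L = D - A. The multiplicity of 0 as a Laplacian eigenvalue equals the number of connected components. The 2 zero eigenvalues correspond to the 2 connected components.

[0, 0, 0.5858, 2, 2, 2, 3.4142, 4]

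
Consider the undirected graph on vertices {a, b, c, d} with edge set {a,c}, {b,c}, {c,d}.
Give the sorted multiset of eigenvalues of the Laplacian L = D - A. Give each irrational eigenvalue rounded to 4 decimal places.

With the vertex order [a, b, c, d], the degrees are [1, 1, 3, 1], giving D = diag(1, 1, 3, 1) and L = D - A. Diagonalising L (or applying a numerical eigensolver to the 4x4 matrix) gives the spectrum above. The single zero eigenvalue shows the graph is connected. There is one zero in the spectrum, matching the 1 component.

[0, 1, 1, 4]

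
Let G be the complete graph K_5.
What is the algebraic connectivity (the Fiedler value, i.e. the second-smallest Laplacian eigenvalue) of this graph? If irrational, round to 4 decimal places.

The graph has 5 vertices and degree multiset [4, 4, 4, 4, 4]; D is the diagonal matrix of degrees and L = D - A. The sorted Laplacian eigenvalues are [0, 5, 5, 5, 5]; the algebraic connectivity is the second entry, 5. The largest eigenvalue, 5, is at most the vertex count 5. There is one zero in the spectrum, matching the 1 component.

5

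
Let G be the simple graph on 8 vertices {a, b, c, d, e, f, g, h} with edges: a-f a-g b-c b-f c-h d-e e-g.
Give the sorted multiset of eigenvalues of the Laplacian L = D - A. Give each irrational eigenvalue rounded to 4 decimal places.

[0, 0.1522, 0.5858, 1.2346, 2, 2.7654, 3.4142, 3.8478]

Each diagonal entry of L is the vertex degree and each off-diagonal entry is -1 where an edge is present, 0 otherwise; in the order [a, b, c, d, e, f, g, h] the diagonal is [2, 2, 2, 1, 2, 2, 2, 1]. L is symmetric positive semidefinite, so every eigenvalue is real and nonnegative. The single zero eigenvalue shows the graph is connected.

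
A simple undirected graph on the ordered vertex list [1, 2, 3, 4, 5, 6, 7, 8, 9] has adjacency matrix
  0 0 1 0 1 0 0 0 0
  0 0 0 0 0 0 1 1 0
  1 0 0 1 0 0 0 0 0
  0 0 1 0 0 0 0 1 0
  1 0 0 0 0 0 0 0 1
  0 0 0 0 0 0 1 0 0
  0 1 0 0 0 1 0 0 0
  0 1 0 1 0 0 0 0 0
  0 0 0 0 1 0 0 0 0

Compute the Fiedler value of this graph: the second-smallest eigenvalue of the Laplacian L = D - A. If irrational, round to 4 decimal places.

With the vertex order [1, 2, 3, 4, 5, 6, 7, 8, 9], the degrees are [2, 2, 2, 2, 2, 1, 2, 2, 1], giving D = diag(2, 2, 2, 2, 2, 1, 2, 2, 1) and L = D - A. The sorted Laplacian eigenvalues are [0, 0.1206, 0.4679, 1, 1.6527, 2.3473, 3, 3.5321, 3.8794]; the algebraic connectivity is the second entry, 0.1206. By the matrix-tree theorem the graph has (1/9) * product of the nonzero eigenvalues = 1 spanning tree.

0.1206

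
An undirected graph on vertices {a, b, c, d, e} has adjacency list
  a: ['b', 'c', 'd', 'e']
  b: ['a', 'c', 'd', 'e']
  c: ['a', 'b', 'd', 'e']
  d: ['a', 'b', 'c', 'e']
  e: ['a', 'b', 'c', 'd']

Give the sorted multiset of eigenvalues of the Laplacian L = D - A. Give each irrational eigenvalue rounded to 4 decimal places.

Each diagonal entry of L is the vertex degree and each off-diagonal entry is -1 where an edge is present, 0 otherwise; in the order [a, b, c, d, e] the diagonal is [4, 4, 4, 4, 4]. L is symmetric positive semidefinite, so every eigenvalue is real and nonnegative. The single zero eigenvalue shows the graph is connected.

[0, 5, 5, 5, 5]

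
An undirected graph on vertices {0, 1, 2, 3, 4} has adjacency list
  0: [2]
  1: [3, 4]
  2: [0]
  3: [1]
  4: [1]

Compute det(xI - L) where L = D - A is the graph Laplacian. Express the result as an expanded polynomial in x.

Reading degrees in the order [0, 1, 2, 3, 4] gives [1, 2, 1, 1, 1]; set D = diag(1, 2, 1, 1, 1) and form L = D - A. Computing det(xI - L) by cofactor expansion (or equivalently via sum-over-permutations) gives x^5 - 6x^4 + 11x^3 - 6x^2. The coefficient of x^4 equals -trace(L) = -6, matching the sum of degrees.

x^5 - 6x^4 + 11x^3 - 6x^2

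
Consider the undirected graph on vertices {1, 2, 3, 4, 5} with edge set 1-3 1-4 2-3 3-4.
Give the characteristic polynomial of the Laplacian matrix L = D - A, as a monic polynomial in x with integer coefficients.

x^5 - 8x^4 + 19x^3 - 12x^2

Each diagonal entry of L is the vertex degree and each off-diagonal entry is -1 where an edge is present, 0 otherwise; in the order [1, 2, 3, 4, 5] the diagonal is [2, 1, 3, 2, 0]. The eigenvalues of L are [0, 0, 1, 3, 4]; the characteristic polynomial is the product of (x - lambda_i), which multiplies out to x^5 - 8x^4 + 19x^3 - 12x^2. The constant term is 0 because L is singular (the all-ones vector lies in its kernel). There are 2 zeros in the spectrum, matching the 2 components.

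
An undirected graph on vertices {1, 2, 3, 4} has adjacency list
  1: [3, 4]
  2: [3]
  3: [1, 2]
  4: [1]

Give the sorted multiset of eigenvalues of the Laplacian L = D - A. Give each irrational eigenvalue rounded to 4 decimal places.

With the vertex order [1, 2, 3, 4], the degrees are [2, 1, 2, 1], giving D = diag(2, 1, 2, 1) and L = D - A. Diagonalising L (or applying a numerical eigensolver to the 4x4 matrix) gives the spectrum above. The single zero eigenvalue shows the graph is connected. The largest eigenvalue, 3.4142, is at most the vertex count 4.

[0, 0.5858, 2, 3.4142]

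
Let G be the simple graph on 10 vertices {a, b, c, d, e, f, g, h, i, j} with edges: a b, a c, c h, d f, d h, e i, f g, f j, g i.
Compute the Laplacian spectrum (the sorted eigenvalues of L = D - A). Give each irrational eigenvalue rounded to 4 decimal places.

[0, 0.1172, 0.3820, 0.7586, 1.3820, 1.6674, 2.6180, 3.0846, 3.6180, 4.3721]

Each diagonal entry of L is the vertex degree and each off-diagonal entry is -1 where an edge is present, 0 otherwise; in the order [a, b, c, d, e, f, g, h, i, j] the diagonal is [2, 1, 2, 2, 1, 3, 2, 2, 2, 1]. Diagonalising L (or applying a numerical eigensolver to the 10x10 matrix) gives the spectrum above. There is one zero in the spectrum, matching the 1 component.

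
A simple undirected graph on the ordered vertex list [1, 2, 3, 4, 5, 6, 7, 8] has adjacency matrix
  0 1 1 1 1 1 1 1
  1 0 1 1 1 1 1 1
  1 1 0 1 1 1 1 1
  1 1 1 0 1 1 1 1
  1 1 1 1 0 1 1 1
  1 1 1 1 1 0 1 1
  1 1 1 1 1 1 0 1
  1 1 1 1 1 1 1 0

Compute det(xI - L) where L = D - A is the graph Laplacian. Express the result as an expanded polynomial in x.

Reading degrees in the order [1, 2, 3, 4, 5, 6, 7, 8] gives [7, 7, 7, 7, 7, 7, 7, 7]; set D = diag(7, 7, 7, 7, 7, 7, 7, 7) and form L = D - A. The eigenvalues of L are [0, 8, 8, 8, 8, 8, 8, 8]; the characteristic polynomial is the product of (x - lambda_i), which multiplies out to x^8 - 56x^7 + 1344x^6 - 17920x^5 + 143360x^4 - 688128x^3 + 1835008x^2 - 2097152x. The coefficient of x^7 equals -trace(L) = -56, matching the sum of degrees.

x^8 - 56x^7 + 1344x^6 - 17920x^5 + 143360x^4 - 688128x^3 + 1835008x^2 - 2097152x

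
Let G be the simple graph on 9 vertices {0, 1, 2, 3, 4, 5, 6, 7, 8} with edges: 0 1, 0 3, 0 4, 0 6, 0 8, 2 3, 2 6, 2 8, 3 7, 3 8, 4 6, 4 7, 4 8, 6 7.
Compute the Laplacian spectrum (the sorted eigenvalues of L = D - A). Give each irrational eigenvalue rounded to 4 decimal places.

Reading degrees in the order [0, 1, 2, 3, 4, 5, 6, 7, 8] gives [5, 1, 3, 4, 4, 0, 4, 3, 4]; set D = diag(5, 1, 3, 4, 4, 0, 4, 3, 4) and form L = D - A. L is symmetric positive semidefinite, so every eigenvalue is real and nonnegative. The 2 zero eigenvalues correspond to the 2 connected components. The eigenvalues sum to 28, which equals trace(L) = 2|E|. The largest eigenvalue, 6.7109, is at most the vertex count 9.

[0, 0, 0.9094, 2.4679, 3.4733, 3.6527, 4.9064, 5.8794, 6.7109]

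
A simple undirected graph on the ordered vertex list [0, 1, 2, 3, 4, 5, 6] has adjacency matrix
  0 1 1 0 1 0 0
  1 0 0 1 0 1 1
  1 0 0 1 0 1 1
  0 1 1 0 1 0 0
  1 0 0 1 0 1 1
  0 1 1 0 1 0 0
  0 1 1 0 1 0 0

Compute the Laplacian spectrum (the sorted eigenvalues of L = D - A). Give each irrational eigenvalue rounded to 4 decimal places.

[0, 3, 3, 3, 4, 4, 7]

Reading degrees in the order [0, 1, 2, 3, 4, 5, 6] gives [3, 4, 4, 3, 4, 3, 3]; set D = diag(3, 4, 4, 3, 4, 3, 3) and form L = D - A. Since every row of L sums to 0, the all-ones vector is in the kernel and 0 is an eigenvalue. The single zero eigenvalue shows the graph is connected. There is one zero in the spectrum, matching the 1 component.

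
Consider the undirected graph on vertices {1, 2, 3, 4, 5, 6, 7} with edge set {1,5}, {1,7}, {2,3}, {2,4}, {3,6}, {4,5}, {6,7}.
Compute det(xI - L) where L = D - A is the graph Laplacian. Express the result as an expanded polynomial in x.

Each diagonal entry of L is the vertex degree and each off-diagonal entry is -1 where an edge is present, 0 otherwise; in the order [1, 2, 3, 4, 5, 6, 7] the diagonal is [2, 2, 2, 2, 2, 2, 2]. Computing det(xI - L) by cofactor expansion (or equivalently via sum-over-permutations) gives x^7 - 14x^6 + 77x^5 - 210x^4 + 294x^3 - 196x^2 + 49x. The constant term is 0 because L is singular (the all-ones vector lies in its kernel). By the matrix-tree theorem the graph has (1/7) * product of the nonzero eigenvalues = 7 spanning trees. There is one zero in the spectrum, matching the 1 component.

x^7 - 14x^6 + 77x^5 - 210x^4 + 294x^3 - 196x^2 + 49x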